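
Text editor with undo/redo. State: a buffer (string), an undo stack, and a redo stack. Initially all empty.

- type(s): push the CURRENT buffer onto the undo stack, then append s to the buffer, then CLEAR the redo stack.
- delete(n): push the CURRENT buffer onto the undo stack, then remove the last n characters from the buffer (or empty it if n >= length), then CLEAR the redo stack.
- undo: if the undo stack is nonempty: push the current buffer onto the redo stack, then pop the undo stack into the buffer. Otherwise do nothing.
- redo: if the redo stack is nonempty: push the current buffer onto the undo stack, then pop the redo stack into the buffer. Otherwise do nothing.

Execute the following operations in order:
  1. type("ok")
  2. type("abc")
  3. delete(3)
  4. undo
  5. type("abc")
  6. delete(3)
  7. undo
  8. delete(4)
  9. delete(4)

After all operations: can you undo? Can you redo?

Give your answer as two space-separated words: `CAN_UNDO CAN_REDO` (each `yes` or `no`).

Answer: yes no

Derivation:
After op 1 (type): buf='ok' undo_depth=1 redo_depth=0
After op 2 (type): buf='okabc' undo_depth=2 redo_depth=0
After op 3 (delete): buf='ok' undo_depth=3 redo_depth=0
After op 4 (undo): buf='okabc' undo_depth=2 redo_depth=1
After op 5 (type): buf='okabcabc' undo_depth=3 redo_depth=0
After op 6 (delete): buf='okabc' undo_depth=4 redo_depth=0
After op 7 (undo): buf='okabcabc' undo_depth=3 redo_depth=1
After op 8 (delete): buf='okab' undo_depth=4 redo_depth=0
After op 9 (delete): buf='(empty)' undo_depth=5 redo_depth=0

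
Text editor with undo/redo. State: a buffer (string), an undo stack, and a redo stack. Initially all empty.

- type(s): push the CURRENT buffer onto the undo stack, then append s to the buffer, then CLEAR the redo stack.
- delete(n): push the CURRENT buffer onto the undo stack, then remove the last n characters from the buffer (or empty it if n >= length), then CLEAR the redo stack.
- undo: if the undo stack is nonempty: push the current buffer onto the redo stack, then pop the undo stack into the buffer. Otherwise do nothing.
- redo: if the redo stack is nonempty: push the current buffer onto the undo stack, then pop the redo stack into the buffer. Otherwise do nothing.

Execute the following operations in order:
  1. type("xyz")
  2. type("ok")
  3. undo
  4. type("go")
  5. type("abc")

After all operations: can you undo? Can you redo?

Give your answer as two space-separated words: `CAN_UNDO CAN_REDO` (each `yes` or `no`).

Answer: yes no

Derivation:
After op 1 (type): buf='xyz' undo_depth=1 redo_depth=0
After op 2 (type): buf='xyzok' undo_depth=2 redo_depth=0
After op 3 (undo): buf='xyz' undo_depth=1 redo_depth=1
After op 4 (type): buf='xyzgo' undo_depth=2 redo_depth=0
After op 5 (type): buf='xyzgoabc' undo_depth=3 redo_depth=0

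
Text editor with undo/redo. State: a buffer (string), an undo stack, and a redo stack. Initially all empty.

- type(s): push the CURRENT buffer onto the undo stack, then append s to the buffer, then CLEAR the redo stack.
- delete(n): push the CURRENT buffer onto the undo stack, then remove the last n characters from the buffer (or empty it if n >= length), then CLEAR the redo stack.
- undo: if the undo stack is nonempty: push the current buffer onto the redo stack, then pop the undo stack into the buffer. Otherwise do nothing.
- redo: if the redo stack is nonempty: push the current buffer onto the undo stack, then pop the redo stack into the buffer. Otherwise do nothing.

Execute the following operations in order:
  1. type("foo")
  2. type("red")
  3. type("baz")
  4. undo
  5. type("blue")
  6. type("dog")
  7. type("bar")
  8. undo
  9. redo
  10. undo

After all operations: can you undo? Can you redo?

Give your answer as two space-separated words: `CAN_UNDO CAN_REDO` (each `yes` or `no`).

Answer: yes yes

Derivation:
After op 1 (type): buf='foo' undo_depth=1 redo_depth=0
After op 2 (type): buf='foored' undo_depth=2 redo_depth=0
After op 3 (type): buf='fooredbaz' undo_depth=3 redo_depth=0
After op 4 (undo): buf='foored' undo_depth=2 redo_depth=1
After op 5 (type): buf='fooredblue' undo_depth=3 redo_depth=0
After op 6 (type): buf='fooredbluedog' undo_depth=4 redo_depth=0
After op 7 (type): buf='fooredbluedogbar' undo_depth=5 redo_depth=0
After op 8 (undo): buf='fooredbluedog' undo_depth=4 redo_depth=1
After op 9 (redo): buf='fooredbluedogbar' undo_depth=5 redo_depth=0
After op 10 (undo): buf='fooredbluedog' undo_depth=4 redo_depth=1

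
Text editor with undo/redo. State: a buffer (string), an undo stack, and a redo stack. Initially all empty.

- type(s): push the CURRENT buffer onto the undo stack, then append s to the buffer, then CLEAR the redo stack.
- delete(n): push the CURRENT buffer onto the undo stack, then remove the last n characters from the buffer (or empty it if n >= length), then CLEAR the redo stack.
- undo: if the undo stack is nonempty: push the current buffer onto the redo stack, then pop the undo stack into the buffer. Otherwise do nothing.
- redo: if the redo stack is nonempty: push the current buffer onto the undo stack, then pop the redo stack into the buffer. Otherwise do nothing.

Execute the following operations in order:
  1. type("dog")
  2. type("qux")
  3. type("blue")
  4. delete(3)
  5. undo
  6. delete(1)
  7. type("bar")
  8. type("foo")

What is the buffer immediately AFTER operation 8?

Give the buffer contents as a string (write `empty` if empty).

Answer: dogquxblubarfoo

Derivation:
After op 1 (type): buf='dog' undo_depth=1 redo_depth=0
After op 2 (type): buf='dogqux' undo_depth=2 redo_depth=0
After op 3 (type): buf='dogquxblue' undo_depth=3 redo_depth=0
After op 4 (delete): buf='dogquxb' undo_depth=4 redo_depth=0
After op 5 (undo): buf='dogquxblue' undo_depth=3 redo_depth=1
After op 6 (delete): buf='dogquxblu' undo_depth=4 redo_depth=0
After op 7 (type): buf='dogquxblubar' undo_depth=5 redo_depth=0
After op 8 (type): buf='dogquxblubarfoo' undo_depth=6 redo_depth=0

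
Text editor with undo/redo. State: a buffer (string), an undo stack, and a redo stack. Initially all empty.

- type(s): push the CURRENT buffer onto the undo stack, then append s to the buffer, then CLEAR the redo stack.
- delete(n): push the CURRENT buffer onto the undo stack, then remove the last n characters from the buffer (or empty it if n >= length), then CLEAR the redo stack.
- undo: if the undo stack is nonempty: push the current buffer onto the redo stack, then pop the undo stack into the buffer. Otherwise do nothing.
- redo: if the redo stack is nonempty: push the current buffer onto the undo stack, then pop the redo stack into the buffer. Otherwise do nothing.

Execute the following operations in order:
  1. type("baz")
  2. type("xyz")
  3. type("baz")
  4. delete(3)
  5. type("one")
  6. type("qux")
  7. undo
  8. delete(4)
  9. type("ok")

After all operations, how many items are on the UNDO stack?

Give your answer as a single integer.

Answer: 7

Derivation:
After op 1 (type): buf='baz' undo_depth=1 redo_depth=0
After op 2 (type): buf='bazxyz' undo_depth=2 redo_depth=0
After op 3 (type): buf='bazxyzbaz' undo_depth=3 redo_depth=0
After op 4 (delete): buf='bazxyz' undo_depth=4 redo_depth=0
After op 5 (type): buf='bazxyzone' undo_depth=5 redo_depth=0
After op 6 (type): buf='bazxyzonequx' undo_depth=6 redo_depth=0
After op 7 (undo): buf='bazxyzone' undo_depth=5 redo_depth=1
After op 8 (delete): buf='bazxy' undo_depth=6 redo_depth=0
After op 9 (type): buf='bazxyok' undo_depth=7 redo_depth=0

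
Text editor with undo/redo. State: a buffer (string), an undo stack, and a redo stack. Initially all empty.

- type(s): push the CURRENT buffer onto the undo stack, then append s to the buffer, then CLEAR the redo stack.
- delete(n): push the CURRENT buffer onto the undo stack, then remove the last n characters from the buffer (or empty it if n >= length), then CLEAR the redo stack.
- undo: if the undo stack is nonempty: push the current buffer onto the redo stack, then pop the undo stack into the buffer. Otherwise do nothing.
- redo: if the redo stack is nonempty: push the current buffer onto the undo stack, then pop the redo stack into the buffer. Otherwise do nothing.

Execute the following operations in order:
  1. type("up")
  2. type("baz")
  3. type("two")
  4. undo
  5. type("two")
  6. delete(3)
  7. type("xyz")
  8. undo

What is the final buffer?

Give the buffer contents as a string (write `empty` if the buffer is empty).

After op 1 (type): buf='up' undo_depth=1 redo_depth=0
After op 2 (type): buf='upbaz' undo_depth=2 redo_depth=0
After op 3 (type): buf='upbaztwo' undo_depth=3 redo_depth=0
After op 4 (undo): buf='upbaz' undo_depth=2 redo_depth=1
After op 5 (type): buf='upbaztwo' undo_depth=3 redo_depth=0
After op 6 (delete): buf='upbaz' undo_depth=4 redo_depth=0
After op 7 (type): buf='upbazxyz' undo_depth=5 redo_depth=0
After op 8 (undo): buf='upbaz' undo_depth=4 redo_depth=1

Answer: upbaz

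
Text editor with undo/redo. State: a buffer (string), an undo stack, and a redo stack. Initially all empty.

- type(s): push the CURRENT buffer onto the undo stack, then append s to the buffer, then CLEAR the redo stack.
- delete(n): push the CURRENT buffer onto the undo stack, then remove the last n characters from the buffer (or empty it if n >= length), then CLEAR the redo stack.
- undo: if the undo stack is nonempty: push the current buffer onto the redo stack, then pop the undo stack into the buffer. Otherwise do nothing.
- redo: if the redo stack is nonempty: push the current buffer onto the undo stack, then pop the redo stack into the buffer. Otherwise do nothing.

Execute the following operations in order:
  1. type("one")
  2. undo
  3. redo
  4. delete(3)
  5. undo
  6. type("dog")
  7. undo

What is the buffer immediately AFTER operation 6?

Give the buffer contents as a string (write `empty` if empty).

After op 1 (type): buf='one' undo_depth=1 redo_depth=0
After op 2 (undo): buf='(empty)' undo_depth=0 redo_depth=1
After op 3 (redo): buf='one' undo_depth=1 redo_depth=0
After op 4 (delete): buf='(empty)' undo_depth=2 redo_depth=0
After op 5 (undo): buf='one' undo_depth=1 redo_depth=1
After op 6 (type): buf='onedog' undo_depth=2 redo_depth=0

Answer: onedog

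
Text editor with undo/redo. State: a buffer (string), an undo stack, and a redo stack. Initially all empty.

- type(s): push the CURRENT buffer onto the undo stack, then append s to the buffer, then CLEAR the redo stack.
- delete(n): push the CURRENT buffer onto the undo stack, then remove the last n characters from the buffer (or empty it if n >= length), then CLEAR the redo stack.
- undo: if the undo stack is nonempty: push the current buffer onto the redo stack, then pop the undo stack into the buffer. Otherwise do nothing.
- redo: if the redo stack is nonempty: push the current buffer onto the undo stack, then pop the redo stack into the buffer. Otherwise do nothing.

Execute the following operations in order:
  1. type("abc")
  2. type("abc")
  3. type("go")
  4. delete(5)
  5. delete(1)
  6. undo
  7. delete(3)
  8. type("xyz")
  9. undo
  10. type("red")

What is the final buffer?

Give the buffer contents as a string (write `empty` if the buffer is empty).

Answer: red

Derivation:
After op 1 (type): buf='abc' undo_depth=1 redo_depth=0
After op 2 (type): buf='abcabc' undo_depth=2 redo_depth=0
After op 3 (type): buf='abcabcgo' undo_depth=3 redo_depth=0
After op 4 (delete): buf='abc' undo_depth=4 redo_depth=0
After op 5 (delete): buf='ab' undo_depth=5 redo_depth=0
After op 6 (undo): buf='abc' undo_depth=4 redo_depth=1
After op 7 (delete): buf='(empty)' undo_depth=5 redo_depth=0
After op 8 (type): buf='xyz' undo_depth=6 redo_depth=0
After op 9 (undo): buf='(empty)' undo_depth=5 redo_depth=1
After op 10 (type): buf='red' undo_depth=6 redo_depth=0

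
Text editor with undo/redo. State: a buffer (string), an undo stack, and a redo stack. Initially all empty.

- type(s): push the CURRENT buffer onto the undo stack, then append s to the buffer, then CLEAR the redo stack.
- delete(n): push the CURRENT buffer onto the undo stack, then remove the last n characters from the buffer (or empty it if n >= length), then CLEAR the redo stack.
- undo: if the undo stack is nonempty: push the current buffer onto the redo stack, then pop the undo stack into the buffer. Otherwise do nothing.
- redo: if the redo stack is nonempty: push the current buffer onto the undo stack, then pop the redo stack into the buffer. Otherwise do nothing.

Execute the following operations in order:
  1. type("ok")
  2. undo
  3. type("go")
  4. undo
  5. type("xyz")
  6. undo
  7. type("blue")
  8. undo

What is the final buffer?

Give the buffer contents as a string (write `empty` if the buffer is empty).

Answer: empty

Derivation:
After op 1 (type): buf='ok' undo_depth=1 redo_depth=0
After op 2 (undo): buf='(empty)' undo_depth=0 redo_depth=1
After op 3 (type): buf='go' undo_depth=1 redo_depth=0
After op 4 (undo): buf='(empty)' undo_depth=0 redo_depth=1
After op 5 (type): buf='xyz' undo_depth=1 redo_depth=0
After op 6 (undo): buf='(empty)' undo_depth=0 redo_depth=1
After op 7 (type): buf='blue' undo_depth=1 redo_depth=0
After op 8 (undo): buf='(empty)' undo_depth=0 redo_depth=1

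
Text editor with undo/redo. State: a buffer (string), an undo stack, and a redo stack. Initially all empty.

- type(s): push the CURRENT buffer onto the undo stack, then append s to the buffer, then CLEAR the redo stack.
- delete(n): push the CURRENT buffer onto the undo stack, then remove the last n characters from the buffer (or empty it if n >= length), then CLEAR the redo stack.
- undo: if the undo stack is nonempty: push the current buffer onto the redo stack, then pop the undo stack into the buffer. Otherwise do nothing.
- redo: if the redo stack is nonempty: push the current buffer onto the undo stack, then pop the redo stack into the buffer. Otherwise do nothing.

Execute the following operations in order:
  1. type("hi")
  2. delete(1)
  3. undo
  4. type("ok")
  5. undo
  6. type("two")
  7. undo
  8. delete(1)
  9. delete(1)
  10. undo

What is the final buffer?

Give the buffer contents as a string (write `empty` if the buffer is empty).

After op 1 (type): buf='hi' undo_depth=1 redo_depth=0
After op 2 (delete): buf='h' undo_depth=2 redo_depth=0
After op 3 (undo): buf='hi' undo_depth=1 redo_depth=1
After op 4 (type): buf='hiok' undo_depth=2 redo_depth=0
After op 5 (undo): buf='hi' undo_depth=1 redo_depth=1
After op 6 (type): buf='hitwo' undo_depth=2 redo_depth=0
After op 7 (undo): buf='hi' undo_depth=1 redo_depth=1
After op 8 (delete): buf='h' undo_depth=2 redo_depth=0
After op 9 (delete): buf='(empty)' undo_depth=3 redo_depth=0
After op 10 (undo): buf='h' undo_depth=2 redo_depth=1

Answer: h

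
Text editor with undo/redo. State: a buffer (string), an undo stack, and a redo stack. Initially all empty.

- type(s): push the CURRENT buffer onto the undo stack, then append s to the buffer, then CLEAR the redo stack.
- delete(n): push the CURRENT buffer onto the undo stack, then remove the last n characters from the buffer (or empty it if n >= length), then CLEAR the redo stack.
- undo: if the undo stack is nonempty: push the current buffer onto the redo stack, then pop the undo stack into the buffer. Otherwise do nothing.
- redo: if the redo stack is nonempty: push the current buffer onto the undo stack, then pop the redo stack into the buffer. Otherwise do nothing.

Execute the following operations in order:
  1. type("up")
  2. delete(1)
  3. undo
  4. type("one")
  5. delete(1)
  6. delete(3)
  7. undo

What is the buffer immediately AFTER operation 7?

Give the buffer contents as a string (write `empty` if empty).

After op 1 (type): buf='up' undo_depth=1 redo_depth=0
After op 2 (delete): buf='u' undo_depth=2 redo_depth=0
After op 3 (undo): buf='up' undo_depth=1 redo_depth=1
After op 4 (type): buf='upone' undo_depth=2 redo_depth=0
After op 5 (delete): buf='upon' undo_depth=3 redo_depth=0
After op 6 (delete): buf='u' undo_depth=4 redo_depth=0
After op 7 (undo): buf='upon' undo_depth=3 redo_depth=1

Answer: upon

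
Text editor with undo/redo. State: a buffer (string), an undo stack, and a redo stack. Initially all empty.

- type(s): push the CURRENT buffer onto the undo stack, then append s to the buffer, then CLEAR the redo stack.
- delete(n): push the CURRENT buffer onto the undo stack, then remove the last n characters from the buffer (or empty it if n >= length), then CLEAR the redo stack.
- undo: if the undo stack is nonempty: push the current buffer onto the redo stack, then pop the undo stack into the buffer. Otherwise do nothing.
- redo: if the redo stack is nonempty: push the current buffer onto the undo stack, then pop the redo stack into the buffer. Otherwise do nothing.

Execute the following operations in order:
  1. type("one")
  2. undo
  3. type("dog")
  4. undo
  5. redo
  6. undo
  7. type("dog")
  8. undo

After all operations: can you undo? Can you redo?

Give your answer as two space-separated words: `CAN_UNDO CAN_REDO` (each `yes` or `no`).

After op 1 (type): buf='one' undo_depth=1 redo_depth=0
After op 2 (undo): buf='(empty)' undo_depth=0 redo_depth=1
After op 3 (type): buf='dog' undo_depth=1 redo_depth=0
After op 4 (undo): buf='(empty)' undo_depth=0 redo_depth=1
After op 5 (redo): buf='dog' undo_depth=1 redo_depth=0
After op 6 (undo): buf='(empty)' undo_depth=0 redo_depth=1
After op 7 (type): buf='dog' undo_depth=1 redo_depth=0
After op 8 (undo): buf='(empty)' undo_depth=0 redo_depth=1

Answer: no yes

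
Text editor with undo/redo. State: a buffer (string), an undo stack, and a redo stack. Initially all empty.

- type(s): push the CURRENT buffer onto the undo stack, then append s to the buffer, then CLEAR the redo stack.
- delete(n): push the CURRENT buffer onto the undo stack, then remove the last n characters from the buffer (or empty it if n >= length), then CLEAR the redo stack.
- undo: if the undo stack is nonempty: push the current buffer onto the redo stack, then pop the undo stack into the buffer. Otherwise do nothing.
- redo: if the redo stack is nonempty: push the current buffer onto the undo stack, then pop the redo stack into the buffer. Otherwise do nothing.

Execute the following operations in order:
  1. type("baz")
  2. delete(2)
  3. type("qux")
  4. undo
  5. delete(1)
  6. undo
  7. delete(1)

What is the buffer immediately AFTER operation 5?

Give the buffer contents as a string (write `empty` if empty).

Answer: empty

Derivation:
After op 1 (type): buf='baz' undo_depth=1 redo_depth=0
After op 2 (delete): buf='b' undo_depth=2 redo_depth=0
After op 3 (type): buf='bqux' undo_depth=3 redo_depth=0
After op 4 (undo): buf='b' undo_depth=2 redo_depth=1
After op 5 (delete): buf='(empty)' undo_depth=3 redo_depth=0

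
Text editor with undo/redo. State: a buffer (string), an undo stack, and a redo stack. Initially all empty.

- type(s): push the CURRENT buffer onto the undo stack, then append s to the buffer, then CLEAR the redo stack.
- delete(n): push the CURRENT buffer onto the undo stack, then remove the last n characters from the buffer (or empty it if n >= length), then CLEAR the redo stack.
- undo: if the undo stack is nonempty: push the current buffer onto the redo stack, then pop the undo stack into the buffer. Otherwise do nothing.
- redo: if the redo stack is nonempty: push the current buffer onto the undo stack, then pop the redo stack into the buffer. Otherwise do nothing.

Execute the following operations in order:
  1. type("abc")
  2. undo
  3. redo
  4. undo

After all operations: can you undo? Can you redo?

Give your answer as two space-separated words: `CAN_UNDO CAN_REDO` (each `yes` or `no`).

Answer: no yes

Derivation:
After op 1 (type): buf='abc' undo_depth=1 redo_depth=0
After op 2 (undo): buf='(empty)' undo_depth=0 redo_depth=1
After op 3 (redo): buf='abc' undo_depth=1 redo_depth=0
After op 4 (undo): buf='(empty)' undo_depth=0 redo_depth=1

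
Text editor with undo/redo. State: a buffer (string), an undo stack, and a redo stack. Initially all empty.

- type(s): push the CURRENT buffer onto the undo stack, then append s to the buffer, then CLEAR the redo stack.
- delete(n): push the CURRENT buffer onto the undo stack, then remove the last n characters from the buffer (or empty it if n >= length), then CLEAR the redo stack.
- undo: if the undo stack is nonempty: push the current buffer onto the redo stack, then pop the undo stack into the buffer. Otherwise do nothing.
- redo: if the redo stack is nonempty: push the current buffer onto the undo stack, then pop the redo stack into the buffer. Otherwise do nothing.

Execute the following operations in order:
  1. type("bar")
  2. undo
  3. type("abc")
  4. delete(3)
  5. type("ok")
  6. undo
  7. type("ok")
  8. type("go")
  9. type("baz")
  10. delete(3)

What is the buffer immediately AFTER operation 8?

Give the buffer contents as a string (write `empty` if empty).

Answer: okgo

Derivation:
After op 1 (type): buf='bar' undo_depth=1 redo_depth=0
After op 2 (undo): buf='(empty)' undo_depth=0 redo_depth=1
After op 3 (type): buf='abc' undo_depth=1 redo_depth=0
After op 4 (delete): buf='(empty)' undo_depth=2 redo_depth=0
After op 5 (type): buf='ok' undo_depth=3 redo_depth=0
After op 6 (undo): buf='(empty)' undo_depth=2 redo_depth=1
After op 7 (type): buf='ok' undo_depth=3 redo_depth=0
After op 8 (type): buf='okgo' undo_depth=4 redo_depth=0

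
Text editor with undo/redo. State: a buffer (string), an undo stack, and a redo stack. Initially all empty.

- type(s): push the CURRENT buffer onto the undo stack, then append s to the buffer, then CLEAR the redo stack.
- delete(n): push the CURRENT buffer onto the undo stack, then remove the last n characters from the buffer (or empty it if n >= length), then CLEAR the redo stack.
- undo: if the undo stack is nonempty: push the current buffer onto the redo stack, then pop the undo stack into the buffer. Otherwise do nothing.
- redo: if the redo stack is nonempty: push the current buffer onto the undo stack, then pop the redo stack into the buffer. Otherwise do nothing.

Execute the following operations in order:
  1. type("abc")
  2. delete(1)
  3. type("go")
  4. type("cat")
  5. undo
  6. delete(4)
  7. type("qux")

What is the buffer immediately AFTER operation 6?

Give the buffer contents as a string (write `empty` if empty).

After op 1 (type): buf='abc' undo_depth=1 redo_depth=0
After op 2 (delete): buf='ab' undo_depth=2 redo_depth=0
After op 3 (type): buf='abgo' undo_depth=3 redo_depth=0
After op 4 (type): buf='abgocat' undo_depth=4 redo_depth=0
After op 5 (undo): buf='abgo' undo_depth=3 redo_depth=1
After op 6 (delete): buf='(empty)' undo_depth=4 redo_depth=0

Answer: empty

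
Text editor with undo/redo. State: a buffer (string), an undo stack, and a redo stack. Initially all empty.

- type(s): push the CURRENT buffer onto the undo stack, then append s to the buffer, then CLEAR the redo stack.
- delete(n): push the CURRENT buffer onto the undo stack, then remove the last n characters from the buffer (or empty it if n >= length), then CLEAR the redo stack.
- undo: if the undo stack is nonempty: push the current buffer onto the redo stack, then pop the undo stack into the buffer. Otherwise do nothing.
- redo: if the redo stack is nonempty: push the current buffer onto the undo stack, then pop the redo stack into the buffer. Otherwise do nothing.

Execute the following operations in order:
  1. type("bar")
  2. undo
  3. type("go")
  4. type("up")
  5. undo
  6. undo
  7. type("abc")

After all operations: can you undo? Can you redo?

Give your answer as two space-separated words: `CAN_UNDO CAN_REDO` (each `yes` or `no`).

Answer: yes no

Derivation:
After op 1 (type): buf='bar' undo_depth=1 redo_depth=0
After op 2 (undo): buf='(empty)' undo_depth=0 redo_depth=1
After op 3 (type): buf='go' undo_depth=1 redo_depth=0
After op 4 (type): buf='goup' undo_depth=2 redo_depth=0
After op 5 (undo): buf='go' undo_depth=1 redo_depth=1
After op 6 (undo): buf='(empty)' undo_depth=0 redo_depth=2
After op 7 (type): buf='abc' undo_depth=1 redo_depth=0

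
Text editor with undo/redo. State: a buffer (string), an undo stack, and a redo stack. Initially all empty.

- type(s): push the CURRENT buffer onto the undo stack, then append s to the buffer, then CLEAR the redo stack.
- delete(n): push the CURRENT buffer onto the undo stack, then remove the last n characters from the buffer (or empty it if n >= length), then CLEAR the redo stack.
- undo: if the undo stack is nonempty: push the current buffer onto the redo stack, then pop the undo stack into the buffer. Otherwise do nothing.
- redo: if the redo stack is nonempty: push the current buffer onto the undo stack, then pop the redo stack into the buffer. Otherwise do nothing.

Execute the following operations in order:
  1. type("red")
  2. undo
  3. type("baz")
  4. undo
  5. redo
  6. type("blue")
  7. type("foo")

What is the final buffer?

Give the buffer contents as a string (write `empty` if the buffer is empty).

Answer: bazbluefoo

Derivation:
After op 1 (type): buf='red' undo_depth=1 redo_depth=0
After op 2 (undo): buf='(empty)' undo_depth=0 redo_depth=1
After op 3 (type): buf='baz' undo_depth=1 redo_depth=0
After op 4 (undo): buf='(empty)' undo_depth=0 redo_depth=1
After op 5 (redo): buf='baz' undo_depth=1 redo_depth=0
After op 6 (type): buf='bazblue' undo_depth=2 redo_depth=0
After op 7 (type): buf='bazbluefoo' undo_depth=3 redo_depth=0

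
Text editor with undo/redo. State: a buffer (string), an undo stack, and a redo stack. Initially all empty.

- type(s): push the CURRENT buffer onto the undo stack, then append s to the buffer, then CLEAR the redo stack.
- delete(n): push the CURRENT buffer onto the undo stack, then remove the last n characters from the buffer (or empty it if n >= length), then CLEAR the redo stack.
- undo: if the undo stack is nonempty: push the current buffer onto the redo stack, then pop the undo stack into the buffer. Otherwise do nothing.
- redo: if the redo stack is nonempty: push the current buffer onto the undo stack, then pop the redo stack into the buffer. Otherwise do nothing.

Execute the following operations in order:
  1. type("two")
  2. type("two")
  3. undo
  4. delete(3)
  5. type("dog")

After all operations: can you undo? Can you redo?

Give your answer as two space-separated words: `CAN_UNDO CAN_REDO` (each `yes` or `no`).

Answer: yes no

Derivation:
After op 1 (type): buf='two' undo_depth=1 redo_depth=0
After op 2 (type): buf='twotwo' undo_depth=2 redo_depth=0
After op 3 (undo): buf='two' undo_depth=1 redo_depth=1
After op 4 (delete): buf='(empty)' undo_depth=2 redo_depth=0
After op 5 (type): buf='dog' undo_depth=3 redo_depth=0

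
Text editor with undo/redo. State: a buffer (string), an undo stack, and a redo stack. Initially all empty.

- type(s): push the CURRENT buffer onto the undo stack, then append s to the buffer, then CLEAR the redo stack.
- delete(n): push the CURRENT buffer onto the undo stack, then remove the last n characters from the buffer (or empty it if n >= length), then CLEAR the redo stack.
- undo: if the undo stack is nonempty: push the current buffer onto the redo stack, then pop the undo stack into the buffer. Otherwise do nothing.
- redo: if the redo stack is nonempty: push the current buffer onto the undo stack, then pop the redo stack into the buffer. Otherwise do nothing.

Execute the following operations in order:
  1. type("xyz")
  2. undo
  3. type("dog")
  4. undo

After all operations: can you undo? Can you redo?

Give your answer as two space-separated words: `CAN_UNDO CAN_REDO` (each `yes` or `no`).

After op 1 (type): buf='xyz' undo_depth=1 redo_depth=0
After op 2 (undo): buf='(empty)' undo_depth=0 redo_depth=1
After op 3 (type): buf='dog' undo_depth=1 redo_depth=0
After op 4 (undo): buf='(empty)' undo_depth=0 redo_depth=1

Answer: no yes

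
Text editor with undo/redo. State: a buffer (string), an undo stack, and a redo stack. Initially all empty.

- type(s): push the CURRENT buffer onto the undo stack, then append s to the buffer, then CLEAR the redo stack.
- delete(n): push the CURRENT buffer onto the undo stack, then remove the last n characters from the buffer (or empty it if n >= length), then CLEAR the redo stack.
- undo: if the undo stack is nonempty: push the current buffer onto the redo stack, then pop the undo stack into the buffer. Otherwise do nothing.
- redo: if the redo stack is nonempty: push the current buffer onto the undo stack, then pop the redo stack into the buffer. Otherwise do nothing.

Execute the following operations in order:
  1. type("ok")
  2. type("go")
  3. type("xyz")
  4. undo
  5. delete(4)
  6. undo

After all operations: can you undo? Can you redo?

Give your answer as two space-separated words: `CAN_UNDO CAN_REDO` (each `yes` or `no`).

Answer: yes yes

Derivation:
After op 1 (type): buf='ok' undo_depth=1 redo_depth=0
After op 2 (type): buf='okgo' undo_depth=2 redo_depth=0
After op 3 (type): buf='okgoxyz' undo_depth=3 redo_depth=0
After op 4 (undo): buf='okgo' undo_depth=2 redo_depth=1
After op 5 (delete): buf='(empty)' undo_depth=3 redo_depth=0
After op 6 (undo): buf='okgo' undo_depth=2 redo_depth=1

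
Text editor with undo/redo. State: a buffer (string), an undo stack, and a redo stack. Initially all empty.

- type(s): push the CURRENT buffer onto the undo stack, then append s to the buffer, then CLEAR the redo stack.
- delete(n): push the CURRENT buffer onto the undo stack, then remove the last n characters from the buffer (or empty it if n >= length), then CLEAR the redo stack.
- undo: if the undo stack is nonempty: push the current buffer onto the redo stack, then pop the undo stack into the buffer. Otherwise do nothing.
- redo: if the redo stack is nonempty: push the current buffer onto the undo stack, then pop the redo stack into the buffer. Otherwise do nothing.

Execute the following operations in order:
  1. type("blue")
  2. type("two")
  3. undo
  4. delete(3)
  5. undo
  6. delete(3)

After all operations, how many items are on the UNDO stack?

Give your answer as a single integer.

Answer: 2

Derivation:
After op 1 (type): buf='blue' undo_depth=1 redo_depth=0
After op 2 (type): buf='bluetwo' undo_depth=2 redo_depth=0
After op 3 (undo): buf='blue' undo_depth=1 redo_depth=1
After op 4 (delete): buf='b' undo_depth=2 redo_depth=0
After op 5 (undo): buf='blue' undo_depth=1 redo_depth=1
After op 6 (delete): buf='b' undo_depth=2 redo_depth=0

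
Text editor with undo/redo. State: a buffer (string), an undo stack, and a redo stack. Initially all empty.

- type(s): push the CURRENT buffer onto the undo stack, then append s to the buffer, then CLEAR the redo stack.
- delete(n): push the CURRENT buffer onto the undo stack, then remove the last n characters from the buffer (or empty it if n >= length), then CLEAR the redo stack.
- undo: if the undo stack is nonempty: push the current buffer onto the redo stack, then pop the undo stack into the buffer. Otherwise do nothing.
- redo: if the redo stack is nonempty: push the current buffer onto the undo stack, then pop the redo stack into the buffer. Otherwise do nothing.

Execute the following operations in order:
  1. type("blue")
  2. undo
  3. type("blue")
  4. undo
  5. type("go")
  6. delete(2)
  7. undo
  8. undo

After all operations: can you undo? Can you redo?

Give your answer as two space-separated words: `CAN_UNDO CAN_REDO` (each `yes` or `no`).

After op 1 (type): buf='blue' undo_depth=1 redo_depth=0
After op 2 (undo): buf='(empty)' undo_depth=0 redo_depth=1
After op 3 (type): buf='blue' undo_depth=1 redo_depth=0
After op 4 (undo): buf='(empty)' undo_depth=0 redo_depth=1
After op 5 (type): buf='go' undo_depth=1 redo_depth=0
After op 6 (delete): buf='(empty)' undo_depth=2 redo_depth=0
After op 7 (undo): buf='go' undo_depth=1 redo_depth=1
After op 8 (undo): buf='(empty)' undo_depth=0 redo_depth=2

Answer: no yes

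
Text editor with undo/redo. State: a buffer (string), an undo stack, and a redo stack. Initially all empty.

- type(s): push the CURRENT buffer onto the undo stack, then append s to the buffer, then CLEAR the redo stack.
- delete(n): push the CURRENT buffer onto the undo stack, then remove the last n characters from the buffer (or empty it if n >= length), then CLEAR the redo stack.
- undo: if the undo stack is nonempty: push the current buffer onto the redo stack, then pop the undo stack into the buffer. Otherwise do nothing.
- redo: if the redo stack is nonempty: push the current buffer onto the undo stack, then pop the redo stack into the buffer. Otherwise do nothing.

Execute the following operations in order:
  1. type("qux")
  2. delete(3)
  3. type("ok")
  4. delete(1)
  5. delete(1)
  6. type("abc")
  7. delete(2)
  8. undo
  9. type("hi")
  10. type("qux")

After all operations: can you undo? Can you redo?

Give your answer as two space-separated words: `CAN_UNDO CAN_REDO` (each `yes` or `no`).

After op 1 (type): buf='qux' undo_depth=1 redo_depth=0
After op 2 (delete): buf='(empty)' undo_depth=2 redo_depth=0
After op 3 (type): buf='ok' undo_depth=3 redo_depth=0
After op 4 (delete): buf='o' undo_depth=4 redo_depth=0
After op 5 (delete): buf='(empty)' undo_depth=5 redo_depth=0
After op 6 (type): buf='abc' undo_depth=6 redo_depth=0
After op 7 (delete): buf='a' undo_depth=7 redo_depth=0
After op 8 (undo): buf='abc' undo_depth=6 redo_depth=1
After op 9 (type): buf='abchi' undo_depth=7 redo_depth=0
After op 10 (type): buf='abchiqux' undo_depth=8 redo_depth=0

Answer: yes no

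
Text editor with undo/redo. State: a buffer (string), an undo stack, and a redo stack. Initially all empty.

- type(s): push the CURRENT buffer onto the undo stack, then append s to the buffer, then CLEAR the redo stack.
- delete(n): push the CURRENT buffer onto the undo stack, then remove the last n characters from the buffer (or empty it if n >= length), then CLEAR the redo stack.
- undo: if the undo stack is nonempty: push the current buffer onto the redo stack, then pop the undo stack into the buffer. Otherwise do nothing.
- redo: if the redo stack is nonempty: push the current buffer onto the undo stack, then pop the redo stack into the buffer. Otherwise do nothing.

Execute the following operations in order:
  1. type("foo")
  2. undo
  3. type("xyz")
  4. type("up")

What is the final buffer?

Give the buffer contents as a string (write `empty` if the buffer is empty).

Answer: xyzup

Derivation:
After op 1 (type): buf='foo' undo_depth=1 redo_depth=0
After op 2 (undo): buf='(empty)' undo_depth=0 redo_depth=1
After op 3 (type): buf='xyz' undo_depth=1 redo_depth=0
After op 4 (type): buf='xyzup' undo_depth=2 redo_depth=0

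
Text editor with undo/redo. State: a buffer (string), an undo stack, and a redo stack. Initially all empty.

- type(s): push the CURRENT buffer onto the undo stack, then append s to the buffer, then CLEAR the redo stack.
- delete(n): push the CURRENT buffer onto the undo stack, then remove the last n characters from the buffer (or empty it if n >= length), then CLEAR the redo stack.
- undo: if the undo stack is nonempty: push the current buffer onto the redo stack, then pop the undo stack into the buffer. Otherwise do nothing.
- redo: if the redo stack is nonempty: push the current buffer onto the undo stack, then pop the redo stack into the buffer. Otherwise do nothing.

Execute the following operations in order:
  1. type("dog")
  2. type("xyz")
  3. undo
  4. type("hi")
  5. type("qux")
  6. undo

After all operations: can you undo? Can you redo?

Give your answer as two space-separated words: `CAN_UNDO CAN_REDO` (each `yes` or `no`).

After op 1 (type): buf='dog' undo_depth=1 redo_depth=0
After op 2 (type): buf='dogxyz' undo_depth=2 redo_depth=0
After op 3 (undo): buf='dog' undo_depth=1 redo_depth=1
After op 4 (type): buf='doghi' undo_depth=2 redo_depth=0
After op 5 (type): buf='doghiqux' undo_depth=3 redo_depth=0
After op 6 (undo): buf='doghi' undo_depth=2 redo_depth=1

Answer: yes yes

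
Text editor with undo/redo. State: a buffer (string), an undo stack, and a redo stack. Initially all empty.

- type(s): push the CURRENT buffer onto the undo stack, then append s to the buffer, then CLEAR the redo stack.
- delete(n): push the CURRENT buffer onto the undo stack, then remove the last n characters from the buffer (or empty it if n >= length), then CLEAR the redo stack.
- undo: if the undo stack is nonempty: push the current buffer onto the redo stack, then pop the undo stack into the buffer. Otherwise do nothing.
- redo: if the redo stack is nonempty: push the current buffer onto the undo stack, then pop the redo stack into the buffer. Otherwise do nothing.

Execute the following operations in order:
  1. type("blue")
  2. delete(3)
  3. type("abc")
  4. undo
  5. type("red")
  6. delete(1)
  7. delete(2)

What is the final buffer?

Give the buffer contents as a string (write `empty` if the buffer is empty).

After op 1 (type): buf='blue' undo_depth=1 redo_depth=0
After op 2 (delete): buf='b' undo_depth=2 redo_depth=0
After op 3 (type): buf='babc' undo_depth=3 redo_depth=0
After op 4 (undo): buf='b' undo_depth=2 redo_depth=1
After op 5 (type): buf='bred' undo_depth=3 redo_depth=0
After op 6 (delete): buf='bre' undo_depth=4 redo_depth=0
After op 7 (delete): buf='b' undo_depth=5 redo_depth=0

Answer: b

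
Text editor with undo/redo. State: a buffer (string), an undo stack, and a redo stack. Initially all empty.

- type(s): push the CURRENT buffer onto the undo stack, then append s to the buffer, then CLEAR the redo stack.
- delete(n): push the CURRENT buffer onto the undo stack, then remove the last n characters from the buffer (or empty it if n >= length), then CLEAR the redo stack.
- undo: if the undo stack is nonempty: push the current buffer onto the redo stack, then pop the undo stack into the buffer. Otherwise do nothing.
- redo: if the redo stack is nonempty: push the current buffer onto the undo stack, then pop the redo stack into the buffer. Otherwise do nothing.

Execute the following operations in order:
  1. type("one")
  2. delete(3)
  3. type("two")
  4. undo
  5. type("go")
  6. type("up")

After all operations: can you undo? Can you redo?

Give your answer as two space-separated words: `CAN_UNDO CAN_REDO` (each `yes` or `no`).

After op 1 (type): buf='one' undo_depth=1 redo_depth=0
After op 2 (delete): buf='(empty)' undo_depth=2 redo_depth=0
After op 3 (type): buf='two' undo_depth=3 redo_depth=0
After op 4 (undo): buf='(empty)' undo_depth=2 redo_depth=1
After op 5 (type): buf='go' undo_depth=3 redo_depth=0
After op 6 (type): buf='goup' undo_depth=4 redo_depth=0

Answer: yes no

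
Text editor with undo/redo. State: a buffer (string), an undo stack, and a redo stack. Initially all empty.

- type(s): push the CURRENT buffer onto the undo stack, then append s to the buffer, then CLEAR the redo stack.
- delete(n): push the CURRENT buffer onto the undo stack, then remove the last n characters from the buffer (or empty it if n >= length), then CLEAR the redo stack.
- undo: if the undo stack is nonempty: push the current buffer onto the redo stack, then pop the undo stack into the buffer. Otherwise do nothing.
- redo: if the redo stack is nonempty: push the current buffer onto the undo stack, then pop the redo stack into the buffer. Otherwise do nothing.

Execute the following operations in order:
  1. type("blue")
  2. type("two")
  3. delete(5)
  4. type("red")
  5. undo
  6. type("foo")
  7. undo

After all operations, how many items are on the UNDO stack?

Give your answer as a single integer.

Answer: 3

Derivation:
After op 1 (type): buf='blue' undo_depth=1 redo_depth=0
After op 2 (type): buf='bluetwo' undo_depth=2 redo_depth=0
After op 3 (delete): buf='bl' undo_depth=3 redo_depth=0
After op 4 (type): buf='blred' undo_depth=4 redo_depth=0
After op 5 (undo): buf='bl' undo_depth=3 redo_depth=1
After op 6 (type): buf='blfoo' undo_depth=4 redo_depth=0
After op 7 (undo): buf='bl' undo_depth=3 redo_depth=1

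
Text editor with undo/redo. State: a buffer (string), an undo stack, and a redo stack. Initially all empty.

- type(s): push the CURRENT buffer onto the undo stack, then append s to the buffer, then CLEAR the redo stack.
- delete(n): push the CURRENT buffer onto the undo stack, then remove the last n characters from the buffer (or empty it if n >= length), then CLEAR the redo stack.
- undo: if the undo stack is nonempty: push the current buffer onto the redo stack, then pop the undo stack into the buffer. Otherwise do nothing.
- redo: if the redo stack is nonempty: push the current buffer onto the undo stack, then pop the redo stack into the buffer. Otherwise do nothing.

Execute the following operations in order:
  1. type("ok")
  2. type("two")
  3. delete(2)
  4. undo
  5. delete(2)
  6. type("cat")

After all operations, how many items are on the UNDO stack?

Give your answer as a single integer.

After op 1 (type): buf='ok' undo_depth=1 redo_depth=0
After op 2 (type): buf='oktwo' undo_depth=2 redo_depth=0
After op 3 (delete): buf='okt' undo_depth=3 redo_depth=0
After op 4 (undo): buf='oktwo' undo_depth=2 redo_depth=1
After op 5 (delete): buf='okt' undo_depth=3 redo_depth=0
After op 6 (type): buf='oktcat' undo_depth=4 redo_depth=0

Answer: 4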